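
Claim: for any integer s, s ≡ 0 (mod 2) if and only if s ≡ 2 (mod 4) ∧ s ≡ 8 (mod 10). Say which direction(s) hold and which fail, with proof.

The forward direction fails; the converse holds.

Converse. If s ≡ 2 (mod 4) and s ≡ 8 (mod 10), then by the Chinese remainder theorem s ≡ 18 (mod 20). Since 18 ≡ 0 (mod 2) and 2 ∣ 20, we get s ≡ 0 (mod 2).

Forward direction. This fails: s = 0 gives 0 ≡ 0 (mod 2) but 0 ≡ 0 (mod 4), so the conjunction on the right does not hold.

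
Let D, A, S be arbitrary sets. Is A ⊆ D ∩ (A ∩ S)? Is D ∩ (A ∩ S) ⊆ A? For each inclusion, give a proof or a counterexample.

(⊇) Let x ∈ D ∩ (A ∩ S). Then x ∈ D ∩ A ∩ S, from which x ∈ A.

(⊆) This inclusion fails. Take D = ∅, A = {1}, S = ∅; then 1 ∈ A but 1 ∉ D ∩ (A ∩ S).

Only the reverse inclusion holds.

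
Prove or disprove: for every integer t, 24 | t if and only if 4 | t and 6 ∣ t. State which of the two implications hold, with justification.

(⇒) holds; (⇐) fails.

[⇒] If 24 ∣ t, write t = 24q. Since 24 = 6·4, t = 4·(6q), so 4 ∣ t; and since 24 = 4·6, t = 6·(4q), so 6 ∣ t.

[⇐] This fails: take t = 12. Both 4 ∣ 12 and 6 ∣ 12, yet 12 is not a multiple of 24 (since 12 = 0·24 + 12), so 24 ∤ 12.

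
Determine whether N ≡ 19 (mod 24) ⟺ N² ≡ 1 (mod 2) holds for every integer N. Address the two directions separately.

(←) This fails: take N = 1. Then 1² = 1 ≡ 1 (mod 2), yet 1 ≡ 1 (mod 24), not 19.

(→) Suppose N ≡ 19 (mod 24). Then N² ≡ 19² = 361 (mod 24), and since 2 ∣ 24, also N² ≡ 1 (mod 2).

Only the forward implication holds.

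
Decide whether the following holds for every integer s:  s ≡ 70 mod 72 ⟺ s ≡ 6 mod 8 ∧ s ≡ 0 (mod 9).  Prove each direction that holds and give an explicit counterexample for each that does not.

(→) This fails: s = 70 gives 70 ≡ 70 (mod 72) but 70 ≡ 7 (mod 9), so the conjunction on the right does not hold.

(←) This fails: s = 54 satisfies both congruences on the right (54 ≡ 6 mod 8 and 54 ≡ 0 mod 9) yet 54 ≡ 54 (mod 72), not 70.

(⇒) fails and (⇐) fails.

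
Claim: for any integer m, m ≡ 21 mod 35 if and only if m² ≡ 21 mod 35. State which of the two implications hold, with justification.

Only the forward implication holds.

Forward direction. Suppose m ≡ 21 mod 35. Write m = 35j + 21. Then (35j + 21)² = 1225j² + 1470j + 441 = 35(35j² + 42j + 12) + 21, so m² ≡ 21 (mod 35).

Converse. This fails: take m = 14. Then 14² = 196 ≡ 21 (mod 35), yet 14 ≡ 14 (mod 35), not 21.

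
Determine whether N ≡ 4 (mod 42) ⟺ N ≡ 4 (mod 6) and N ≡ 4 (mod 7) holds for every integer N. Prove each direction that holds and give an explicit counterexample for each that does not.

Both directions hold; the statement is true.

[⇒] Suppose N ≡ 4 (mod 42); write N = 42j + 4. Since 6 ∣ 42, reducing mod 6 gives N ≡ 4 (mod 6); since 7 ∣ 42, reducing mod 7 gives N ≡ 4 (mod 7).

[⇐] Conversely, if N ≡ 4 (mod 6) and N ≡ 4 (mod 7), then by the Chinese remainder theorem N ≡ 4 (mod 42). This is exactly N ≡ 4 (mod 42).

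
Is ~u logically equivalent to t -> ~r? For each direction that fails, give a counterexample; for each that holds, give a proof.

Both directions fail.

(⇒) This fails. Under t = T, r = T, u = F, the left side is true but the right side is false.

(⇐) This fails. Under t = F, r = F, u = T, the left side is false but the right side is true.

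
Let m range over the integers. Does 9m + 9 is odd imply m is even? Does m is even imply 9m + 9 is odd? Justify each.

(⇒) Suppose 9m + 9 is odd. Since 9 is odd, 9m and m have the same parity, so 9m + 9 ≡ m + 9 (mod 2). As 9 is odd, 9m + 9 is odd exactly when m is even. Thus m is even.

(⇐) Conversely, suppose m is even; write m = 2j. Then 9m + 9 = 9·(2j) + 9 = 2·9j + 9, which is odd.

Equivalent; both directions hold.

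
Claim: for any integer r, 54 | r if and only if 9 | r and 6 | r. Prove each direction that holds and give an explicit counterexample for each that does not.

[⇐] This fails: take r = 18. Both 9 ∣ 18 and 6 ∣ 18, yet 18 is not a multiple of 54 (since 18 = 0·54 + 18), so 54 ∤ 18.

[⇒] If 54 ∣ r, write r = 54q. Since 54 = 6·9, r = 9·(6q), so 9 ∣ r; and since 54 = 9·6, r = 6·(9q), so 6 ∣ r.

(⇒) holds; (⇐) fails.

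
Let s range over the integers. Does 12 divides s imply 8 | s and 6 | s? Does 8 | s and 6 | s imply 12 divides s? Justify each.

Not equivalent: only (⇐) holds.

(⇒) This fails: take s = 12. Certainly 12 ∣ 12, but 8 ∤ 12.

(⇐) Suppose 8 ∣ s and 6 ∣ s. Any common multiple of 8 and 6 is a multiple of their lcm; here lcm(8, 6) = 8·6/gcd(8, 6) = 48/2 = 24, so 24 ∣ s. Since 12 ∣ 24, it follows that 12 ∣ s.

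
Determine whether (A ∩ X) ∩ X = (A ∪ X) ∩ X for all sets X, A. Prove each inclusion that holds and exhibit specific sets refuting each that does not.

Forward inclusion. Let x ∈ (A ∩ X) ∩ X. Then x ∈ X ∩ A, from which x ∈ (A ∪ X) ∩ X.

Reverse inclusion. This inclusion fails. Take X = {1}, A = ∅; then 1 ∈ (A ∪ X) ∩ X but 1 ∉ (A ∩ X) ∩ X.

The sets are not equal: only the forward inclusion holds.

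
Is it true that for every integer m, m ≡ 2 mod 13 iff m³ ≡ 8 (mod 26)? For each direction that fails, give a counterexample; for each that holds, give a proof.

Both directions fail.

(⇒) This fails: take m = 15. Then 15 ≡ 2 (mod 13), but 15³ = 3375 ≡ 21 (mod 26), not 8.

(⇐) This fails: take m = 6. Then 6³ = 216 ≡ 8 (mod 26), yet 6 ≡ 6 (mod 13), not 2.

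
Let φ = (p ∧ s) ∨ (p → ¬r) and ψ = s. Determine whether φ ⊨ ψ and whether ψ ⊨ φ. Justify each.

Only the reverse direction holds.

(⟹) This fails. Under p = F, r = F, s = F, the left side is true but the right side is false.

(⟸) Assume the antecedent. If p is true, the antecedent forces (p = T, r = F, s = T) or (p = T, r = T, s = T), and (p ∧ s) ∨ (p → ¬r) holds there. If p is false, (p ∧ s) ∨ (p → ¬r) reduces to true regardless of the other variables. Either way (p ∧ s) ∨ (p → ¬r) holds.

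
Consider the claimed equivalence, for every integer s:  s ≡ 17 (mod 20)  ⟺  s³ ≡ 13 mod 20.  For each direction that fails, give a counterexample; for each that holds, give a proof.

(→) Suppose s ≡ 17 (mod 20). Write s = 20j + 17. Then (20j + 17)³ = 8000j³ + 20400j² + 17340j + 4913 = 20(400j³ + 1020j² + 867j + 245) + 13, so s³ ≡ 13 (mod 20).

(←) Conversely, suppose s³ ≡ 13 (mod 20). The only residue r in {0, …, 19} with r³ ≡ 13 (mod 20) is r = 17, so s ≡ 17 (mod 20).

Both directions hold; the statement is true.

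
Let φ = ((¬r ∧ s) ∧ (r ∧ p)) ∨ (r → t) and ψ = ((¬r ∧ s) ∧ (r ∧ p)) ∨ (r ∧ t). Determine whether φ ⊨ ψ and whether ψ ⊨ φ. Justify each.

Only the reverse direction holds.

(→) This fails. Under r = F, p = F, t = F, s = F, the left side is true but the right side is false.

(←) Assume the antecedent. If p is true, the antecedent forces (r = T, p = T, t = T, s = F) or (r = T, p = T, t = T, s = T), and ((¬r ∧ s) ∧ (r ∧ p)) ∨ (r → t) holds there. If p is false, the antecedent forces (r = T, p = F, t = T, s = F) or (r = T, p = F, t = T, s = T), and ((¬r ∧ s) ∧ (r ∧ p)) ∨ (r → t) holds there. Either way ((¬r ∧ s) ∧ (r ∧ p)) ∨ (r → t) holds.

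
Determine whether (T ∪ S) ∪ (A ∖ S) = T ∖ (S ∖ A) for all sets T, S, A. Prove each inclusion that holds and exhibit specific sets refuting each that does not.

The sets are not equal: only the reverse inclusion holds.

(⊆) This inclusion fails. Take T = ∅, S = {1}, A = ∅; then 1 ∈ (T ∪ S) ∪ (A ∖ S) but 1 ∉ T ∖ (S ∖ A).

(⊇) Let x ∈ T ∖ (S ∖ A). Then either x ∈ T and x ∉ S, A; or x ∈ T ∩ A and x ∉ S; or x ∈ T ∩ S ∩ A. In each case x ∈ (T ∪ S) ∪ (A ∖ S), so T ∖ (S ∖ A) ⊆ (T ∪ S) ∪ (A ∖ S).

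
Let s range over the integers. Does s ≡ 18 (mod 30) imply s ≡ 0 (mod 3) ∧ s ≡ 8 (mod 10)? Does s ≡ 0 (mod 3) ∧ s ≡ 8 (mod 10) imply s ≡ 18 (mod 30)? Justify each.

(⟹) Suppose s ≡ 18 (mod 30); write s = 30j + 18. Since 3 ∣ 30, reducing mod 3 gives s ≡ 18 ≡ 0 (mod 3); since 10 ∣ 30, reducing mod 10 gives s ≡ 18 ≡ 8 (mod 10).

(⟸) Conversely, if s ≡ 0 (mod 3) and s ≡ 8 (mod 10), then by the Chinese remainder theorem s ≡ 18 (mod 30). This is exactly s ≡ 18 (mod 30).

Equivalent; both directions hold.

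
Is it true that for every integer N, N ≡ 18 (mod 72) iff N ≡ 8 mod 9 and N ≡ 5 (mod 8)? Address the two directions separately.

Neither implication holds.

(→) This fails: N = 18 gives 18 ≡ 18 (mod 72) but 18 ≡ 0 (mod 9), so the conjunction on the right does not hold.

(←) This fails: N = 53 satisfies both congruences on the right (53 ≡ 8 mod 9 and 53 ≡ 5 mod 8) yet 53 ≡ 53 (mod 72), not 18.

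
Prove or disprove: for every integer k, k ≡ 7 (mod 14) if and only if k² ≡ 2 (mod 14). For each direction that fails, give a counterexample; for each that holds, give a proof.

[⇒] This fails: take k = 7. Then 7 ≡ 7 (mod 14), but 7² = 49 ≡ 7 (mod 14), not 2.

[⇐] This fails: take k = 4. Then 4² = 16 ≡ 2 (mod 14), yet 4 ≡ 4 (mod 14), not 7.

Both directions fail.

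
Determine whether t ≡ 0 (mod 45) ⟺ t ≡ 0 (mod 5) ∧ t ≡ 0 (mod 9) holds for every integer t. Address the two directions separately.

The biconditional holds.

(⇒) Suppose t ≡ 0 (mod 45); write t = 45j + 0. Since 5 ∣ 45, reducing mod 5 gives t ≡ 0 (mod 5); since 9 ∣ 45, reducing mod 9 gives t ≡ 0 (mod 9).

(⇐) Conversely, if t ≡ 0 (mod 5) and t ≡ 0 (mod 9), then by the Chinese remainder theorem t ≡ 0 (mod 45). This is exactly t ≡ 0 (mod 45).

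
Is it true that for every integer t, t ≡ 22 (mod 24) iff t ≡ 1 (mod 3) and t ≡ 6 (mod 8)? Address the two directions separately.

The biconditional holds.

Forward direction. Suppose t ≡ 22 (mod 24); write t = 24j + 22. Since 3 ∣ 24, reducing mod 3 gives t ≡ 22 ≡ 1 (mod 3); since 8 ∣ 24, reducing mod 8 gives t ≡ 22 ≡ 6 (mod 8).

Converse. If t ≡ 1 (mod 3) and t ≡ 6 (mod 8), then by the Chinese remainder theorem t ≡ 22 (mod 24). This is exactly t ≡ 22 (mod 24).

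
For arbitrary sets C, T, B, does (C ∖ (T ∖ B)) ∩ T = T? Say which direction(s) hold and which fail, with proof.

(⊇) This inclusion fails. Take C = ∅, T = {1}, B = ∅; then 1 ∈ T but 1 ∉ (C ∖ (T ∖ B)) ∩ T.

(⊆) Let x ∈ (C ∖ (T ∖ B)) ∩ T. Then x ∈ C ∩ T ∩ B, from which x ∈ T.

(⊆) holds; (⊇) fails.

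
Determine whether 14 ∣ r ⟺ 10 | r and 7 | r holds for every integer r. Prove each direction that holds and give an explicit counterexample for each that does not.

(⇒) fails; (⇐) holds.

(⟹) This fails: take r = 14. Certainly 14 ∣ 14, but 10 ∤ 14.

(⟸) Suppose 10 ∣ r and 7 ∣ r. Any common multiple of 10 and 7 is a multiple of their lcm; here gcd(10, 7) = 1, so lcm(10, 7) = 10·7 = 70, so 70 ∣ r. Since 14 ∣ 70, it follows that 14 ∣ r.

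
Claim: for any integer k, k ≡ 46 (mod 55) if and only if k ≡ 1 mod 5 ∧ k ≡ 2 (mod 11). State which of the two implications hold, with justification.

(⇒) Suppose k ≡ 46 (mod 55); write k = 55j + 46. Since 5 ∣ 55, reducing mod 5 gives k ≡ 46 ≡ 1 (mod 5); since 11 ∣ 55, reducing mod 11 gives k ≡ 46 ≡ 2 (mod 11).

(⇐) Conversely, if k ≡ 1 (mod 5) and k ≡ 2 (mod 11), then by the Chinese remainder theorem k ≡ 46 (mod 55). This is exactly k ≡ 46 (mod 55).

Both implications hold.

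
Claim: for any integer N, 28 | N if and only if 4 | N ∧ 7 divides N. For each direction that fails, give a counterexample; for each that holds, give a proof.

Both directions hold.

(⇒) If 28 ∣ N, write N = 28q. Since 28 = 7·4, N = 4·(7q), so 4 ∣ N; and since 28 = 4·7, N = 7·(4q), so 7 ∣ N.

(⇐) Suppose 4 ∣ N and 7 ∣ N. Any common multiple of 4 and 7 is a multiple of their lcm; here gcd(4, 7) = 1, so lcm(4, 7) = 4·7 = 28, so 28 ∣ N.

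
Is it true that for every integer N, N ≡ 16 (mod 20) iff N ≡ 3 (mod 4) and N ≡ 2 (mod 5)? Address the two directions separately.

(→) This fails: N = 16 gives 16 ≡ 16 (mod 20) but 16 ≡ 0 (mod 4), so the conjunction on the right does not hold.

(←) This fails: N = 7 satisfies both congruences on the right (7 ≡ 3 mod 4 and 7 ≡ 2 mod 5) yet 7 ≡ 7 (mod 20), not 16.

Both directions fail.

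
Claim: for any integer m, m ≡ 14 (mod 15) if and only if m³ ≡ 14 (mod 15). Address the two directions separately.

(→) Suppose m ≡ 14 (mod 15). Write m = 15j + 14. Then (15j + 14)³ = 3375j³ + 9450j² + 8820j + 2744 = 15(225j³ + 630j² + 588j + 182) + 14, so m³ ≡ 14 (mod 15).

(←) Conversely, suppose m³ ≡ 14 (mod 15). The only residue r in {0, …, 14} with r³ ≡ 14 (mod 15) is r = 14, so m ≡ 14 (mod 15).

Both implications hold.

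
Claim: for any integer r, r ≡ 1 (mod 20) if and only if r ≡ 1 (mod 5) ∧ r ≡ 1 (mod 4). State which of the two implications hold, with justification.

The biconditional holds.

(⇒) Suppose r ≡ 1 (mod 20); write r = 20j + 1. Since 5 ∣ 20, reducing mod 5 gives r ≡ 1 (mod 5); since 4 ∣ 20, reducing mod 4 gives r ≡ 1 (mod 4).

(⇐) Conversely, if r ≡ 1 (mod 5) and r ≡ 1 (mod 4), then by the Chinese remainder theorem r ≡ 1 (mod 20). This is exactly r ≡ 1 (mod 20).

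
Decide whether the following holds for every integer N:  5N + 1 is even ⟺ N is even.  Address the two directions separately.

Neither implication holds.

(⇒) This fails: N = 1 gives 5N + 1 = 6, which is even, but 1 is odd, not even.

(⇐) This also fails: N = 2 is even, but 5N + 1 = 11 is odd, not even.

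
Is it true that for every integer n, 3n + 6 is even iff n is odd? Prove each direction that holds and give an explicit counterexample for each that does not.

(⟹) This fails: n = 6 gives 3n + 6 = 24, which is even, but 6 is even, not odd.

(⟸) This also fails: n = 7 is odd, but 3n + 6 = 27 is odd, not even.

Neither implication holds.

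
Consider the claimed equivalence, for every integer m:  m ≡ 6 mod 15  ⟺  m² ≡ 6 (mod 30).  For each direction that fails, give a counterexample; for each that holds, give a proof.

(→) This fails: take m = 21. Then 21 ≡ 6 (mod 15), but 21² = 441 ≡ 21 (mod 30), not 6.

(←) This fails: take m = 24. Then 24² = 576 ≡ 6 (mod 30), yet 24 ≡ 9 (mod 15), not 6.

(⇒) fails and (⇐) fails.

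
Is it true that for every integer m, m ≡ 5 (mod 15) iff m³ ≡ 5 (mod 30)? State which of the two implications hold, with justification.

(⟹) This fails: take m = 20. Then 20 ≡ 5 (mod 15), but 20³ = 8000 ≡ 20 (mod 30), not 5.

(⟸) Conversely, the residues r modulo 30 with r³ ≡ 5 (mod 30) are exactly {5}, and each is ≡ 5 (mod 15).

The forward direction fails; the converse holds.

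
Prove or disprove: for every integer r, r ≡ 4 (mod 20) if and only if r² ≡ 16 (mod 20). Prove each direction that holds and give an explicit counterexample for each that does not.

[⇒] Suppose r ≡ 4 (mod 20). Write r = 20j + 4. Then (20j + 4)² = 400j² + 160j + 16 = 20(20j² + 8j) + 16, so r² ≡ 16 (mod 20).

[⇐] This fails: take r = 6. Then 6² = 36 ≡ 16 (mod 20), yet 6 ≡ 6 (mod 20), not 4.

(⇒) holds; (⇐) fails.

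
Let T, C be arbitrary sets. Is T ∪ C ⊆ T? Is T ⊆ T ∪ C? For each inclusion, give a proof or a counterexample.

Only the reverse inclusion holds.

Forward inclusion. This inclusion fails. Take T = ∅, C = {1}; then 1 ∈ T ∪ C but 1 ∉ T.

Reverse inclusion. Let x ∈ T. Then either x ∈ T and x ∉ C; or x ∈ T ∩ C. In each case x ∈ T ∪ C, so T ⊆ T ∪ C.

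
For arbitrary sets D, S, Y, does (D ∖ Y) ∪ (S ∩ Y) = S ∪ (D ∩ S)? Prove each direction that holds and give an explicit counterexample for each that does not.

Neither inclusion holds.

(⟹) This inclusion fails. Take D = {1}, S = ∅, Y = ∅; then 1 ∈ (D ∖ Y) ∪ (S ∩ Y) but 1 ∉ S ∪ (D ∩ S).

(⟸) This inclusion fails. Take D = ∅, S = {1}, Y = ∅; then 1 ∈ S ∪ (D ∩ S) but 1 ∉ (D ∖ Y) ∪ (S ∩ Y).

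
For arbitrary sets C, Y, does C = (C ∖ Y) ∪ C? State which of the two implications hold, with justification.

Forward inclusion. Let x ∈ C. Then either x ∈ C and x ∉ Y; or x ∈ C ∩ Y. In each case x ∈ (C ∖ Y) ∪ C, so C ⊆ (C ∖ Y) ∪ C.

Reverse inclusion. Let x ∈ (C ∖ Y) ∪ C. Then either x ∈ C and x ∉ Y; or x ∈ C ∩ Y. In each case x ∈ C, so (C ∖ Y) ∪ C ⊆ C.

The two sets are equal.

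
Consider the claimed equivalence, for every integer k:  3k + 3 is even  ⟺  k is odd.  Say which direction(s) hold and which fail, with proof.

Forward direction. Suppose 3k + 3 is even. Since 3 is odd, 3k and k have the same parity, so 3k + 3 ≡ k + 3 (mod 2). As 3 is odd, 3k + 3 is even exactly when k is odd. Thus k is odd.

Converse. Suppose k is odd; write k = 2j + 1. Then 3k + 3 = 3·(2j + 1) + 3 = 2·3j + 6, which is even.

The biconditional holds.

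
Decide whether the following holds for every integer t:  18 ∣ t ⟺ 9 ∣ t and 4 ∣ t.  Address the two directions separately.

(⇒) fails; (⇐) holds.

Converse. Suppose 9 ∣ t and 4 ∣ t. Any common multiple of 9 and 4 is a multiple of their lcm; here gcd(9, 4) = 1, so lcm(9, 4) = 9·4 = 36, so 36 ∣ t. Since 18 ∣ 36, it follows that 18 ∣ t.

Forward direction. This fails: take t = 18. Certainly 18 ∣ 18, but 4 ∤ 18.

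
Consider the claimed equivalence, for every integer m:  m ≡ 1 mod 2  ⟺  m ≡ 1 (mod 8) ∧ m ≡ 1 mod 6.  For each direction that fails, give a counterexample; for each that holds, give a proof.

(⇒) fails; (⇐) holds.

Forward direction. This fails: m = 3 gives 3 ≡ 1 (mod 2) but 3 ≡ 3 (mod 8), so the conjunction on the right does not hold.

Converse. If m ≡ 1 (mod 8) and m ≡ 1 (mod 6), then by the Chinese remainder theorem m ≡ 1 (mod 24). Since 1 ≡ 1 (mod 2) and 2 ∣ 24, we get m ≡ 1 (mod 2).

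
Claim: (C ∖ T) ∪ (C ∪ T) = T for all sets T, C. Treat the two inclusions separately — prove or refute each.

Only the reverse inclusion holds.

(⟹) This inclusion fails. Take T = ∅, C = {1}; then 1 ∈ (C ∖ T) ∪ (C ∪ T) but 1 ∉ T.

(⟸) Let x ∈ T. Then either x ∈ T and x ∉ C; or x ∈ T ∩ C. In each case x ∈ (C ∖ T) ∪ (C ∪ T), so T ⊆ (C ∖ T) ∪ (C ∪ T).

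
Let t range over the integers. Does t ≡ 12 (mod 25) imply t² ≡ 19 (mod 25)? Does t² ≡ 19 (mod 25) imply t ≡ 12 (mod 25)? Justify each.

Only the forward direction holds.

(⇒) Suppose t ≡ 12 (mod 25). Write t = 25j + 12. Then (25j + 12)² = 625j² + 600j + 144 = 25(25j² + 24j + 5) + 19, so t² ≡ 19 (mod 25).

(⇐) This fails: take t = 13. Then 13² = 169 ≡ 19 (mod 25), yet 13 ≡ 13 (mod 25), not 12.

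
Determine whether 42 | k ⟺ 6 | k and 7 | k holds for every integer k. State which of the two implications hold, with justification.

Both implications hold.

(⇒) If 42 ∣ k, write k = 42q. Since 42 = 7·6, k = 6·(7q), so 6 ∣ k; and since 42 = 6·7, k = 7·(6q), so 7 ∣ k.

(⇐) Suppose 6 ∣ k and 7 ∣ k. Any common multiple of 6 and 7 is a multiple of their lcm; here gcd(6, 7) = 1, so lcm(6, 7) = 6·7 = 42, so 42 ∣ k.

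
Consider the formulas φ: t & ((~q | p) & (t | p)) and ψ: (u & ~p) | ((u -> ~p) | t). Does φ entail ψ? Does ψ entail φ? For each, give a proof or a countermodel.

(⇐) This fails. Under p = F, t = F, q = F, u = F, the left side is false but the right side is true.

(⇒) Assume the antecedent. If t is true, (u & ~p) | ((u -> ~p) | t) reduces to true regardless of the other variables. If t is false, the antecedent cannot hold. Either way (u & ~p) | ((u -> ~p) | t) holds.

(⇒) holds; (⇐) fails.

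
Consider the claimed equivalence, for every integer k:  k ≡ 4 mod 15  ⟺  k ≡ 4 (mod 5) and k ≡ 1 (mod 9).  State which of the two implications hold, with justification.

(→) This fails: k = 34 gives 34 ≡ 4 (mod 15) but 34 ≡ 7 (mod 9), so the conjunction on the right does not hold.

(←) Conversely, if k ≡ 4 (mod 5) and k ≡ 1 (mod 9), then by the Chinese remainder theorem k ≡ 19 (mod 45). Since 19 ≡ 4 (mod 15) and 15 ∣ 45, we get k ≡ 4 (mod 15).

Only the converse holds.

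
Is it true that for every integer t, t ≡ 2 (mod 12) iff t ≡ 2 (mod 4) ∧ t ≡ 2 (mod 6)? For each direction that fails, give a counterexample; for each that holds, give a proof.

Forward direction. Suppose t ≡ 2 (mod 12); write t = 12j + 2. Since 4 ∣ 12, reducing mod 4 gives t ≡ 2 (mod 4); since 6 ∣ 12, reducing mod 6 gives t ≡ 2 (mod 6).

Converse. If t ≡ 2 (mod 4) and t ≡ 2 (mod 6), then by the Chinese remainder theorem t ≡ 2 (mod 12). This is exactly t ≡ 2 (mod 12).

The biconditional holds.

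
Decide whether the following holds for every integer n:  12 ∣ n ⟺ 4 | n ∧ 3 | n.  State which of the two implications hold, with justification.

(⟸) Suppose 4 ∣ n and 3 ∣ n. Any common multiple of 4 and 3 is a multiple of their lcm; here gcd(4, 3) = 1, so lcm(4, 3) = 4·3 = 12, so 12 ∣ n.

(⟹) If 12 ∣ n, write n = 12q. Since 12 = 3·4, n = 4·(3q), so 4 ∣ n; and since 12 = 4·3, n = 3·(4q), so 3 ∣ n.

Both directions hold.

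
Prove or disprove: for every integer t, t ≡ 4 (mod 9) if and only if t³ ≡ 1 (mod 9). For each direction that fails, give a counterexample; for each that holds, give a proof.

Forward direction. Suppose t ≡ 4 (mod 9). Write t = 9j + 4. Then (9j + 4)³ = 729j³ + 972j² + 432j + 64 = 9(81j³ + 108j² + 48j + 7) + 1, so t³ ≡ 1 (mod 9).

Converse. This fails: take t = 1. Then 1³ = 1 ≡ 1 (mod 9), yet 1 ≡ 1 (mod 9), not 4.

Only the forward direction holds.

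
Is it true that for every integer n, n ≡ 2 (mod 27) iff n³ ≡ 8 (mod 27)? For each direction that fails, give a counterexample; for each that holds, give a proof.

Only the forward direction holds.

(⇐) This fails: take n = 11. Then 11³ = 1331 ≡ 8 (mod 27), yet 11 ≡ 11 (mod 27), not 2.

(⇒) Suppose n ≡ 2 (mod 27). Write n = 27j + 2. Then (27j + 2)³ = 19683j³ + 4374j² + 324j + 8 = 27(729j³ + 162j² + 12j) + 8, so n³ ≡ 8 (mod 27).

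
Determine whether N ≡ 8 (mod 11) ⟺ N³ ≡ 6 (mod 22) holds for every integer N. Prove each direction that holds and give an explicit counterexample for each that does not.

(⇒) fails; (⇐) holds.

Forward direction. This fails: take N = 19. Then 19 ≡ 8 (mod 11), but 19³ = 6859 ≡ 17 (mod 22), not 6.

Converse. The residues r modulo 22 with r³ ≡ 6 (mod 22) are exactly {8}, and each is ≡ 8 (mod 11).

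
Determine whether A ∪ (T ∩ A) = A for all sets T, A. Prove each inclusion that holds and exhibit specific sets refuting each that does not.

Both inclusions hold.

Forward inclusion. Let x ∈ A ∪ (T ∩ A). Then either x ∈ A and x ∉ T; or x ∈ T ∩ A. In each case x ∈ A, so A ∪ (T ∩ A) ⊆ A.

Reverse inclusion. Let x ∈ A. Then either x ∈ A and x ∉ T; or x ∈ T ∩ A. In each case x ∈ A ∪ (T ∩ A), so A ⊆ A ∪ (T ∩ A).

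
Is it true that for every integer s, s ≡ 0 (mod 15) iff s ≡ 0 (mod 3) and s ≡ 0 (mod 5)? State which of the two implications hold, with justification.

Both directions hold; the statement is true.

(⟸) If s ≡ 0 (mod 3) and s ≡ 0 (mod 5), then by the Chinese remainder theorem s ≡ 0 (mod 15). This is exactly s ≡ 0 (mod 15).

(⟹) Suppose s ≡ 0 (mod 15); write s = 15j + 0. Since 3 ∣ 15, reducing mod 3 gives s ≡ 0 (mod 3); since 5 ∣ 15, reducing mod 5 gives s ≡ 0 (mod 5).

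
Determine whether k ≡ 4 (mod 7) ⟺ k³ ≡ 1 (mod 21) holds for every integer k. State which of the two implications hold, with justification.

(⇒) This fails: take k = 11. Then 11 ≡ 4 (mod 7), but 11³ = 1331 ≡ 8 (mod 21), not 1.

(⇐) This fails: take k = 1. Then 1³ = 1 ≡ 1 (mod 21), yet 1 ≡ 1 (mod 7), not 4.

Both directions fail.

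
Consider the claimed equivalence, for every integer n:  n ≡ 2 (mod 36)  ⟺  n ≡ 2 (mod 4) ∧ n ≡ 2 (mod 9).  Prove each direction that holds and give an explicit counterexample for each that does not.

The biconditional holds.

(→) Suppose n ≡ 2 (mod 36); write n = 36j + 2. Since 4 ∣ 36, reducing mod 4 gives n ≡ 2 (mod 4); since 9 ∣ 36, reducing mod 9 gives n ≡ 2 (mod 9).

(←) Conversely, if n ≡ 2 (mod 4) and n ≡ 2 (mod 9), then by the Chinese remainder theorem n ≡ 2 (mod 36). This is exactly n ≡ 2 (mod 36).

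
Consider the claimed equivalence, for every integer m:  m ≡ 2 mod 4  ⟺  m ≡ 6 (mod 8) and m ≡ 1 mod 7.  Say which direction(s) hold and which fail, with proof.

(⇒) This fails: m = 2 gives 2 ≡ 2 (mod 4) but 2 ≡ 2 (mod 8), so the conjunction on the right does not hold.

(⇐) Conversely, if m ≡ 6 (mod 8) and m ≡ 1 (mod 7), then by the Chinese remainder theorem m ≡ 22 (mod 56). Since 22 ≡ 2 (mod 4) and 4 ∣ 56, we get m ≡ 2 (mod 4).

Not equivalent: only (⇐) holds.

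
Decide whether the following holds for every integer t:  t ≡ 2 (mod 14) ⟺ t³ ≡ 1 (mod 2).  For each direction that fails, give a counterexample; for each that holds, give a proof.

(⇒) This fails: take t = 2. Then 2 ≡ 2 (mod 14), but 2³ = 8 ≡ 0 (mod 2), not 1.

(⇐) This fails: take t = 1. Then 1³ = 1 ≡ 1 (mod 2), yet 1 ≡ 1 (mod 14), not 2.

Neither direction holds.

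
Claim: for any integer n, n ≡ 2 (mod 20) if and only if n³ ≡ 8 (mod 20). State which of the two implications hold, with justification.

Only the forward direction holds.

[⇒] Suppose n ≡ 2 (mod 20). Write n = 20j + 2. Then (20j + 2)³ = 8000j³ + 2400j² + 240j + 8 = 20(400j³ + 120j² + 12j) + 8, so n³ ≡ 8 (mod 20).

[⇐] This fails: take n = 12. Then 12³ = 1728 ≡ 8 (mod 20), yet 12 ≡ 12 (mod 20), not 2.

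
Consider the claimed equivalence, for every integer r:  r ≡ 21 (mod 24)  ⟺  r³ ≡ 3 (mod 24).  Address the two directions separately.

[⇒] This fails: take r = 21. Then 21 ≡ 21 (mod 24), but 21³ = 9261 ≡ 21 (mod 24), not 3.

[⇐] This fails: take r = 3. Then 3³ = 27 ≡ 3 (mod 24), yet 3 ≡ 3 (mod 24), not 21.

Neither direction holds.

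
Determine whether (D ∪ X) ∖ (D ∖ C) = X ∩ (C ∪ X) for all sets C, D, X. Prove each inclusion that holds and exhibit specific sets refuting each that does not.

Neither inclusion holds.

(⟹) This inclusion fails. Take C = {1}, D = {1}, X = ∅; then 1 ∈ (D ∪ X) ∖ (D ∖ C) but 1 ∉ X ∩ (C ∪ X).

(⟸) This inclusion fails. Take C = ∅, D = {1}, X = {1}; then 1 ∈ X ∩ (C ∪ X) but 1 ∉ (D ∪ X) ∖ (D ∖ C).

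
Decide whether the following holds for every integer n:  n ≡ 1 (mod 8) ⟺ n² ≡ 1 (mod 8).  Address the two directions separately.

Converse. This fails: take n = 3. Then 3² = 9 ≡ 1 (mod 8), yet 3 ≡ 3 (mod 8), not 1.

Forward direction. Suppose n ≡ 1 (mod 8). Write n = 8j + 1. Then (8j + 1)² = 64j² + 16j + 1 = 8(8j² + 2j) + 1, so n² ≡ 1 (mod 8).

Not equivalent: only (⇒) holds.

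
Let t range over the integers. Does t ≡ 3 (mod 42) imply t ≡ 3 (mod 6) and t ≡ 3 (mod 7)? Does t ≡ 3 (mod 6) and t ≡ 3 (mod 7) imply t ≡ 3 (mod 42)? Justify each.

[⇒] Suppose t ≡ 3 (mod 42); write t = 42j + 3. Since 6 ∣ 42, reducing mod 6 gives t ≡ 3 (mod 6); since 7 ∣ 42, reducing mod 7 gives t ≡ 3 (mod 7).

[⇐] Conversely, if t ≡ 3 (mod 6) and t ≡ 3 (mod 7), then by the Chinese remainder theorem t ≡ 3 (mod 42). This is exactly t ≡ 3 (mod 42).

Both directions hold; the statement is true.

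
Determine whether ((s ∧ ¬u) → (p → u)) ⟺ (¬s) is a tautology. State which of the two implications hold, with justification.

(⟸) Assume the antecedent. If p is true, the antecedent forces (p = T, u = F, s = F) or (p = T, u = T, s = F), and (s ∧ ¬u) → (p → u) holds there. If p is false, (s ∧ ¬u) → (p → u) reduces to true regardless of the other variables. Either way (s ∧ ¬u) → (p → u) holds.

(⟹) This fails. Under p = F, u = F, s = T, the left side is true but the right side is false.

Only the reverse direction holds.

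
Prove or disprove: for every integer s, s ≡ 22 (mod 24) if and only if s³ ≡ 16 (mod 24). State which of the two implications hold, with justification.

[⇒] Suppose s ≡ 22 (mod 24). Write s = 24j + 22. Then (24j + 22)³ = 13824j³ + 38016j² + 34848j + 10648 = 24(576j³ + 1584j² + 1452j + 443) + 16, so s³ ≡ 16 (mod 24).

[⇐] This fails: take s = 4. Then 4³ = 64 ≡ 16 (mod 24), yet 4 ≡ 4 (mod 24), not 22.

The forward direction holds; the converse fails.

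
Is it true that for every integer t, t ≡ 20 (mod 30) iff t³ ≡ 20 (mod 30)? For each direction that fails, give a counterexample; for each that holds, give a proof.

(←) Suppose t³ ≡ 20 (mod 30). The only residue r in {0, …, 29} with r³ ≡ 20 (mod 30) is r = 20, so t ≡ 20 (mod 30).

(→) Suppose t ≡ 20 (mod 30). Write t = 30j + 20. Then (30j + 20)³ = 27000j³ + 54000j² + 36000j + 8000 = 30(900j³ + 1800j² + 1200j + 266) + 20, so t³ ≡ 20 (mod 30).

Equivalent; both directions hold.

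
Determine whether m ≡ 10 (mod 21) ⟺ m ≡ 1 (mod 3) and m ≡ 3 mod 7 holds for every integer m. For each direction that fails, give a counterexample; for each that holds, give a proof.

(⟸) If m ≡ 1 (mod 3) and m ≡ 3 (mod 7), then by the Chinese remainder theorem m ≡ 10 (mod 21). This is exactly m ≡ 10 (mod 21).

(⟹) Suppose m ≡ 10 (mod 21); write m = 21j + 10. Since 3 ∣ 21, reducing mod 3 gives m ≡ 10 ≡ 1 (mod 3); since 7 ∣ 21, reducing mod 7 gives m ≡ 10 ≡ 3 (mod 7).

Equivalent; both directions hold.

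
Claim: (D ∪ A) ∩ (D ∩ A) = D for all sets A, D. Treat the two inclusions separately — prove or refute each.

(⟹) Let x ∈ (D ∪ A) ∩ (D ∩ A). Then x ∈ A ∩ D, from which x ∈ D.

(⟸) This inclusion fails. Take A = ∅, D = {1}; then 1 ∈ D but 1 ∉ (D ∪ A) ∩ (D ∩ A).

The sets are not equal: only the forward inclusion holds.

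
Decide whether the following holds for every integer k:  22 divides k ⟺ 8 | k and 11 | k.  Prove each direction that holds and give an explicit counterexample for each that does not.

(⇒) fails; (⇐) holds.

Forward direction. This fails: take k = 22. Certainly 22 ∣ 22, but 8 ∤ 22.

Converse. Suppose 8 ∣ k and 11 ∣ k. Any common multiple of 8 and 11 is a multiple of their lcm; here gcd(8, 11) = 1, so lcm(8, 11) = 8·11 = 88, so 88 ∣ k. Since 22 ∣ 88, it follows that 22 ∣ k.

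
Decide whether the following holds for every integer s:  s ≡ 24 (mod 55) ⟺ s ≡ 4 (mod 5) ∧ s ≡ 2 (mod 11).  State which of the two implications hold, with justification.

Both directions hold; the statement is true.

(⇒) Suppose s ≡ 24 (mod 55); write s = 55j + 24. Since 5 ∣ 55, reducing mod 5 gives s ≡ 24 ≡ 4 (mod 5); since 11 ∣ 55, reducing mod 11 gives s ≡ 24 ≡ 2 (mod 11).

(⇐) Conversely, if s ≡ 4 (mod 5) and s ≡ 2 (mod 11), then by the Chinese remainder theorem s ≡ 24 (mod 55). This is exactly s ≡ 24 (mod 55).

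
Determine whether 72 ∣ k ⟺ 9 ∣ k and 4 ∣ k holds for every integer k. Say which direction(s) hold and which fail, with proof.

(⇒) If 72 ∣ k, write k = 72q. Since 72 = 8·9, k = 9·(8q), so 9 ∣ k; and since 72 = 18·4, k = 4·(18q), so 4 ∣ k.

(⇐) This fails: take k = 36. Both 9 ∣ 36 and 4 ∣ 36, yet 36 is not a multiple of 72 (since 36 = 0·72 + 36), so 72 ∤ 36.

The forward direction holds; the converse fails.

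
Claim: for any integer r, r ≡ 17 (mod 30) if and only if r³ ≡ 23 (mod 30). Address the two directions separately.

The biconditional holds.

(⇒) Suppose r ≡ 17 (mod 30). Write r = 30j + 17. Then (30j + 17)³ = 27000j³ + 45900j² + 26010j + 4913 = 30(900j³ + 1530j² + 867j + 163) + 23, so r³ ≡ 23 (mod 30).

(⇐) Conversely, suppose r³ ≡ 23 (mod 30). The only residue r in {0, …, 29} with r³ ≡ 23 (mod 30) is r = 17, so r ≡ 17 (mod 30).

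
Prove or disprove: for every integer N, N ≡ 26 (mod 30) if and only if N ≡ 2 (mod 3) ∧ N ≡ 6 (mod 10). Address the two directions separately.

Both directions hold; the statement is true.

(⇒) Suppose N ≡ 26 (mod 30); write N = 30j + 26. Since 3 ∣ 30, reducing mod 3 gives N ≡ 26 ≡ 2 (mod 3); since 10 ∣ 30, reducing mod 10 gives N ≡ 26 ≡ 6 (mod 10).

(⇐) Conversely, if N ≡ 2 (mod 3) and N ≡ 6 (mod 10), then by the Chinese remainder theorem N ≡ 26 (mod 30). This is exactly N ≡ 26 (mod 30).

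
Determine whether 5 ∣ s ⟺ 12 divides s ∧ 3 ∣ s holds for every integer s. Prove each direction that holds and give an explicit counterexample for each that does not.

Neither direction holds.

(→) This fails: take s = 5. Certainly 5 ∣ 5, but 12 ∤ 5.

(←) This fails: take s = 12. Both 12 ∣ 12 and 3 ∣ 12, yet 12 is not a multiple of 5 (since 12 = 2·5 + 2), so 5 ∤ 12.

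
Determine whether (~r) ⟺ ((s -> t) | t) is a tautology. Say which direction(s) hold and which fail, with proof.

Both directions fail.

(⇒) This fails. Under t = F, s = T, r = F, the left side is true but the right side is false.

(⇐) This fails. Under t = F, s = F, r = T, the left side is false but the right side is true.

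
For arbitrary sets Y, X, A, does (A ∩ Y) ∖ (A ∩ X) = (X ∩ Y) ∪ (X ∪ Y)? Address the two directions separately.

(⊆) Let x ∈ (A ∩ Y) ∖ (A ∩ X). Then x ∈ Y ∩ A and x ∉ X, from which x ∈ (X ∩ Y) ∪ (X ∪ Y).

(⊇) This inclusion fails. Take Y = {1}, X = ∅, A = ∅; then 1 ∈ (X ∩ Y) ∪ (X ∪ Y) but 1 ∉ (A ∩ Y) ∖ (A ∩ X).

Only the forward inclusion holds.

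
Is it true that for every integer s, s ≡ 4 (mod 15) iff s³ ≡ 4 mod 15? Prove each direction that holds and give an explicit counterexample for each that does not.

[⇒] Suppose s ≡ 4 (mod 15). Write s = 15j + 4. Then (15j + 4)³ = 3375j³ + 2700j² + 720j + 64 = 15(225j³ + 180j² + 48j + 4) + 4, so s³ ≡ 4 (mod 15).

[⇐] Conversely, suppose s³ ≡ 4 (mod 15). The only residue r in {0, …, 14} with r³ ≡ 4 (mod 15) is r = 4, so s ≡ 4 (mod 15).

Both directions hold.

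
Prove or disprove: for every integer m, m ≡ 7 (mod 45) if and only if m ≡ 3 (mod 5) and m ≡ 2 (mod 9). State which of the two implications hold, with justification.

(⇒) fails and (⇐) fails.

(⇒) This fails: m = 7 gives 7 ≡ 7 (mod 45) but 7 ≡ 2 (mod 5), so the conjunction on the right does not hold.

(⇐) This fails: m = 38 satisfies both congruences on the right (38 ≡ 3 mod 5 and 38 ≡ 2 mod 9) yet 38 ≡ 38 (mod 45), not 7.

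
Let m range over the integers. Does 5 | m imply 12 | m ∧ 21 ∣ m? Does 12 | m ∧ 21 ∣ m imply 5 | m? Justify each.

(→) This fails: take m = 5. Certainly 5 ∣ 5, but 12 ∤ 5.

(←) This fails: take m = 84. Both 12 ∣ 84 and 21 ∣ 84, yet 84 is not a multiple of 5 (since 84 = 16·5 + 4), so 5 ∤ 84.

Neither implication holds.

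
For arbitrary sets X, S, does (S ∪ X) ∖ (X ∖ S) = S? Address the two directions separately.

The two sets are equal.

Forward inclusion. Let x ∈ (S ∪ X) ∖ (X ∖ S). Then either x ∈ S and x ∉ X; or x ∈ X ∩ S. In each case x ∈ S, so (S ∪ X) ∖ (X ∖ S) ⊆ S.

Reverse inclusion. Let x ∈ S. Then either x ∈ S and x ∉ X; or x ∈ X ∩ S. In each case x ∈ (S ∪ X) ∖ (X ∖ S), so S ⊆ (S ∪ X) ∖ (X ∖ S).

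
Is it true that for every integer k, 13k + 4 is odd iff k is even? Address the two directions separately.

Both directions fail.

(⟹) This fails: k = 1 gives 13k + 4 = 17, which is odd, but 1 is odd, not even.

(⟸) This also fails: k = 0 is even, but 13k + 4 = 4 is even, not odd.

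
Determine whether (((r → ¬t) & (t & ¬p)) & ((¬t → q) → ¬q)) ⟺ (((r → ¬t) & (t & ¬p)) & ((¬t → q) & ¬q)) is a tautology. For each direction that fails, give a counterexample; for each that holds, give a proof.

(⇒) Assume the antecedent. If t is true, the antecedent forces (t = T, q = F, p = F, r = F), and the consequent holds there. If t is false, the antecedent cannot hold. Either way the consequent holds.

(⇐) Assume the antecedent. If t is true, the antecedent forces (t = T, q = F, p = F, r = F), and the consequent holds there. If t is false, the antecedent cannot hold. Either way the consequent holds.

The biconditional holds.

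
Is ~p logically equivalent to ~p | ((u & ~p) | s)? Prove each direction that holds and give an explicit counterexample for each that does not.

(→) Assume the antecedent. If s is true, ~p | ((u & ~p) | s) reduces to true regardless of the other variables. If s is false, the antecedent forces (s = F, p = F, u = F) or (s = F, p = F, u = T), and ~p | ((u & ~p) | s) holds there. Either way ~p | ((u & ~p) | s) holds.

(←) This fails. Under s = T, p = T, u = F, the left side is false but the right side is true.

Not equivalent: only (⇒) holds.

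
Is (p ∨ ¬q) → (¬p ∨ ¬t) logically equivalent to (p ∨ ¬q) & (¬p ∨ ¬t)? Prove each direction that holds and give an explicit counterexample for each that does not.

(⟹) This fails. Under t = F, p = F, q = T, the left side is true but the right side is false.

(⟸) Assume the antecedent. If t is true, the antecedent forces (t = T, p = F, q = F), and (p ∨ ¬q) → (¬p ∨ ¬t) holds there. If t is false, (p ∨ ¬q) → (¬p ∨ ¬t) reduces to true regardless of the other variables. Either way (p ∨ ¬q) → (¬p ∨ ¬t) holds.

(⇒) fails; (⇐) holds.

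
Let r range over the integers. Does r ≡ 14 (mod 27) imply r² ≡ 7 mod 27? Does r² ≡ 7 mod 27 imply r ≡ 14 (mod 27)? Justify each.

[⇒] Suppose r ≡ 14 (mod 27). Write r = 27j + 14. Then (27j + 14)² = 729j² + 756j + 196 = 27(27j² + 28j + 7) + 7, so r² ≡ 7 (mod 27).

[⇐] This fails: take r = 13. Then 13² = 169 ≡ 7 (mod 27), yet 13 ≡ 13 (mod 27), not 14.

Only the forward direction holds.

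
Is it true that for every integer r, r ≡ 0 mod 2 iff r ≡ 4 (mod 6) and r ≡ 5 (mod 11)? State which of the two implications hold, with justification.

(←) If r ≡ 4 (mod 6) and r ≡ 5 (mod 11), then by the Chinese remainder theorem r ≡ 16 (mod 66). Since 16 ≡ 0 (mod 2) and 2 ∣ 66, we get r ≡ 0 (mod 2).

(→) This fails: r = 0 gives 0 ≡ 0 (mod 2) but 0 ≡ 0 (mod 6), so the conjunction on the right does not hold.

Only the converse holds.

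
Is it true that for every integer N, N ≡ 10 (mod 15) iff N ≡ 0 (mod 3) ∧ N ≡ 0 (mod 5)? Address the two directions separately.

Neither direction holds.

Forward direction. This fails: N = 10 gives 10 ≡ 10 (mod 15) but 10 ≡ 1 (mod 3), so the conjunction on the right does not hold.

Converse. This fails: N = 0 satisfies both congruences on the right (0 ≡ 0 mod 3 and 0 ≡ 0 mod 5) yet 0 ≡ 0 (mod 15), not 10.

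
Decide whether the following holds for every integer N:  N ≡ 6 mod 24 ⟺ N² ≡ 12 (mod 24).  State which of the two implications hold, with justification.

Only the forward direction holds.

(⇒) Suppose N ≡ 6 mod 24. Write N = 24j + 6. Then (24j + 6)² = 576j² + 288j + 36 = 24(24j² + 12j + 1) + 12, so N² ≡ 12 (mod 24).

(⇐) This fails: take N = 18. Then 18² = 324 ≡ 12 (mod 24), yet 18 ≡ 18 (mod 24), not 6.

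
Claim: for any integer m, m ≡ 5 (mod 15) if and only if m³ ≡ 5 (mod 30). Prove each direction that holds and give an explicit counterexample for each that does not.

(⟹) This fails: take m = 20. Then 20 ≡ 5 (mod 15), but 20³ = 8000 ≡ 20 (mod 30), not 5.

(⟸) Conversely, the residues r modulo 30 with r³ ≡ 5 (mod 30) are exactly {5}, and each is ≡ 5 (mod 15).

The forward direction fails; the converse holds.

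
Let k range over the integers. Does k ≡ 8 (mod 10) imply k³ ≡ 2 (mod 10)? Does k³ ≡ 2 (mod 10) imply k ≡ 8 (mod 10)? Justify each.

Converse. Suppose k³ ≡ 2 (mod 10). The only residue r in {0, …, 9} with r³ ≡ 2 (mod 10) is r = 8, so k ≡ 8 (mod 10).

Forward direction. Suppose k ≡ 8 (mod 10). Write k = 10j + 8. Then (10j + 8)³ = 1000j³ + 2400j² + 1920j + 512 = 10(100j³ + 240j² + 192j + 51) + 2, so k³ ≡ 2 (mod 10).

Both implications hold.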